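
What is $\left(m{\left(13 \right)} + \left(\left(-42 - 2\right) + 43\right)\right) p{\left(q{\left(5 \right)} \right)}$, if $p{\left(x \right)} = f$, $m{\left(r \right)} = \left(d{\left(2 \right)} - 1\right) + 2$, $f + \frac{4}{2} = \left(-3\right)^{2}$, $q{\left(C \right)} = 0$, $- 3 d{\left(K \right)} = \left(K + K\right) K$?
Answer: $- \frac{56}{3} \approx -18.667$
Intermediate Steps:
$d{\left(K \right)} = - \frac{2 K^{2}}{3}$ ($d{\left(K \right)} = - \frac{\left(K + K\right) K}{3} = - \frac{2 K K}{3} = - \frac{2 K^{2}}{3}$)
$f = 7$ ($f = -2 + \left(-3\right)^{2} = -2 + 9 = 7$)
$m{\left(r \right)} = - \frac{5}{3}$ ($m{\left(r \right)} = \left(- \frac{2 \cdot 2^{2}}{3} - 1\right) + 2 = \left(\left(- \frac{2}{3}\right) 4 - 1\right) + 2 = \left(- \frac{8}{3} - 1\right) + 2 = - \frac{11}{3} + 2 = - \frac{5}{3}$)
$p{\left(x \right)} = 7$
$\left(m{\left(13 \right)} + \left(\left(-42 - 2\right) + 43\right)\right) p{\left(q{\left(5 \right)} \right)} = \left(- \frac{5}{3} + \left(\left(-42 - 2\right) + 43\right)\right) 7 = \left(- \frac{5}{3} + \left(-44 + 43\right)\right) 7 = \left(- \frac{5}{3} - 1\right) 7 = \left(- \frac{8}{3}\right) 7 = - \frac{56}{3}$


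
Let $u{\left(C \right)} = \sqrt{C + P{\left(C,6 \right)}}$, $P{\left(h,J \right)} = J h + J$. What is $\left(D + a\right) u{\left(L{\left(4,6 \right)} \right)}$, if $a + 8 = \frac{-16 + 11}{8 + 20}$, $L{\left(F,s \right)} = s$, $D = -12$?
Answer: $- \frac{565 \sqrt{3}}{7} \approx -139.8$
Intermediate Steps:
$P{\left(h,J \right)} = J + J h$
$a = - \frac{229}{28}$ ($a = -8 + \frac{-16 + 11}{8 + 20} = -8 - \frac{5}{28} = - \frac{229}{28} \approx -8.1786$)
$u{\left(C \right)} = \sqrt{6 + 7 C}$ ($u{\left(C \right)} = \sqrt{C + 6 \left(1 + C\right)} = \sqrt{C + \left(6 + 6 C\right)} = \sqrt{6 + 7 C}$)
$\left(D + a\right) u{\left(L{\left(4,6 \right)} \right)} = \left(-12 - \frac{229}{28}\right) \sqrt{6 + 7 \cdot 6} = - \frac{565 \sqrt{6 + 42}}{28} = - \frac{565 \sqrt{48}}{28} = - \frac{565 \cdot 4 \sqrt{3}}{28} = - \frac{565 \sqrt{3}}{7}$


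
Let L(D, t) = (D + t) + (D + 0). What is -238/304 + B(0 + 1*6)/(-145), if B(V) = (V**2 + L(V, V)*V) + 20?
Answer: -42183/22040 ≈ -1.9139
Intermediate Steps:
L(D, t) = t + 2*D (L(D, t) = (D + t) + D = t + 2*D)
B(V) = 20 + 4*V**2 (B(V) = (V**2 + (V + 2*V)*V) + 20 = (V**2 + (3*V)*V) + 20 = (V**2 + 3*V**2) + 20 = 4*V**2 + 20 = 20 + 4*V**2)
-238/304 + B(0 + 1*6)/(-145) = -238/304 + (20 + 4*(0 + 1*6)**2)/(-145) = -238*1/304 + (20 + 4*(0 + 6)**2)*(-1/145) = -119/152 + (20 + 4*6**2)*(-1/145) = -119/152 + (20 + 4*36)*(-1/145) = -119/152 + (20 + 144)*(-1/145) = -119/152 + 164*(-1/145) = -119/152 - 164/145 = -42183/22040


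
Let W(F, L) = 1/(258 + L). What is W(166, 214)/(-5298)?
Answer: -1/2500656 ≈ -3.9989e-7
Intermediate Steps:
W(166, 214)/(-5298) = 1/((258 + 214)*(-5298)) = -1/5298/472 = (1/472)*(-1/5298) = -1/2500656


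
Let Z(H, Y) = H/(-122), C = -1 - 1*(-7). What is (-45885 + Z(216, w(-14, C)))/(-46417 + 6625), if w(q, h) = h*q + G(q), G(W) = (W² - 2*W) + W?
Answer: 933031/809104 ≈ 1.1532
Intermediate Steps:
G(W) = W² - W
C = 6 (C = -1 + 7 = 6)
w(q, h) = h*q + q*(-1 + q)
Z(H, Y) = -H/122 (Z(H, Y) = H*(-1/122) = -H/122)
(-45885 + Z(216, w(-14, C)))/(-46417 + 6625) = (-45885 - 1/122*216)/(-46417 + 6625) = (-45885 - 108/61)/(-39792) = -2799093/61*(-1/39792) = 933031/809104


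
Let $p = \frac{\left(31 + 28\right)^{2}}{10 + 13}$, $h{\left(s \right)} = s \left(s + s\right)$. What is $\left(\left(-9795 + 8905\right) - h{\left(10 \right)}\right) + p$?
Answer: $- \frac{21589}{23} \approx -938.65$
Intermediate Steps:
$h{\left(s \right)} = 2 s^{2}$ ($h{\left(s \right)} = s 2 s = 2 s^{2}$)
$p = \frac{3481}{23}$ ($p = \frac{59^{2}}{23} = 3481 \cdot \frac{1}{23} = \frac{3481}{23} \approx 151.35$)
$\left(\left(-9795 + 8905\right) - h{\left(10 \right)}\right) + p = \left(\left(-9795 + 8905\right) - 2 \cdot 10^{2}\right) + \frac{3481}{23} = \left(-890 - 2 \cdot 100\right) + \frac{3481}{23} = \left(-890 - 200\right) + \frac{3481}{23} = -1090 + \frac{3481}{23} = - \frac{21589}{23}$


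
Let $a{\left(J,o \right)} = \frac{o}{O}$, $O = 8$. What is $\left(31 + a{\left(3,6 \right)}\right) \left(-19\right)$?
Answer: $- \frac{2413}{4} \approx -603.25$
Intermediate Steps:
$a{\left(J,o \right)} = \frac{o}{8}$
$\left(31 + a{\left(3,6 \right)}\right) \left(-19\right) = \left(31 + \frac{1}{8} \cdot 6\right) \left(-19\right) = \left(31 + \frac{3}{4}\right) \left(-19\right) = \frac{127}{4} \left(-19\right) = - \frac{2413}{4}$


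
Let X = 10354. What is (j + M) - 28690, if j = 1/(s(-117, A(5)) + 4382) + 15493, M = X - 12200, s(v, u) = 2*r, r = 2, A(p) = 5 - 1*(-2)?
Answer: -65978597/4386 ≈ -15043.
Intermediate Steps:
A(p) = 7 (A(p) = 5 + 2 = 7)
s(v, u) = 4 (s(v, u) = 2*2 = 4)
M = -1846 (M = 10354 - 12200 = -1846)
j = 67952299/4386 (j = 1/(4 + 4382) + 15493 = 1/4386 + 15493 = 67952299/4386 ≈ 15493.)
(j + M) - 28690 = (67952299/4386 - 1846) - 28690 = 59855743/4386 - 28690 = -65978597/4386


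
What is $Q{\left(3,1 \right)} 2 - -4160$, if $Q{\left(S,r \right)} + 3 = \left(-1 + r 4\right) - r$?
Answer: $4158$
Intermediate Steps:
$Q{\left(S,r \right)} = -4 + 3 r$ ($Q{\left(S,r \right)} = -3 - \left(1 + r - r 4\right) = -3 + \left(\left(-1 + 4 r\right) - r\right) = -3 + \left(-1 + 3 r\right) = -4 + 3 r$)
$Q{\left(3,1 \right)} 2 - -4160 = \left(-4 + 3 \cdot 1\right) 2 - -4160 = \left(-4 + 3\right) 2 + 4160 = \left(-1\right) 2 + 4160 = -2 + 4160 = 4158$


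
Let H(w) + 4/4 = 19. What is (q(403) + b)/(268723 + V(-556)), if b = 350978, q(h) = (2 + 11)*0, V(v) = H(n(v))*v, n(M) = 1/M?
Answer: 350978/258715 ≈ 1.3566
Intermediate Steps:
H(w) = 18 (H(w) = -1 + 19 = 18)
V(v) = 18*v
q(h) = 0 (q(h) = 13*0 = 0)
(q(403) + b)/(268723 + V(-556)) = (0 + 350978)/(268723 + 18*(-556)) = 350978/(268723 - 10008) = 350978/258715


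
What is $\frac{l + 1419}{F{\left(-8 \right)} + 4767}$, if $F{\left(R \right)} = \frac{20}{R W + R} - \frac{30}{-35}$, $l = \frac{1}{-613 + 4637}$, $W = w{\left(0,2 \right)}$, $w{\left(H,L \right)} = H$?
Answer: $\frac{39970399}{134230580} \approx 0.29777$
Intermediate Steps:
$W = 0$
$l = \frac{1}{4024} \approx 0.00024851$
$F{\left(R \right)} = \frac{6}{7} + \frac{20}{R}$ ($F{\left(R \right)} = \frac{20}{R 0 + R} - \frac{30}{-35} = \frac{20}{0 + R} - - \frac{6}{7} = \frac{20}{R} + \frac{6}{7} = \frac{6}{7} + \frac{20}{R}$)
$\frac{l + 1419}{F{\left(-8 \right)} + 4767} = \frac{\frac{1}{4024} + 1419}{\left(\frac{6}{7} + \frac{20}{-8}\right) + 4767} = \frac{5710057}{4024 \left(\left(\frac{6}{7} + 20 \left(- \frac{1}{8}\right)\right) + 4767\right)} = \frac{5710057}{4024 \left(\left(\frac{6}{7} - \frac{5}{2}\right) + 4767\right)} = \frac{5710057}{4024 \left(- \frac{23}{14} + 4767\right)} = \frac{5710057}{4024 \cdot \frac{66715}{14}} = \frac{5710057}{4024} \cdot \frac{14}{66715} = \frac{39970399}{134230580}$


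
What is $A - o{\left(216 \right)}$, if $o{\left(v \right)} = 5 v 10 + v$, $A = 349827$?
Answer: $338811$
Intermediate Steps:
$o{\left(v \right)} = 51 v$ ($o{\left(v \right)} = 50 v + v = 51 v$)
$A - o{\left(216 \right)} = 349827 - 51 \cdot 216 = 349827 - 11016 = 338811$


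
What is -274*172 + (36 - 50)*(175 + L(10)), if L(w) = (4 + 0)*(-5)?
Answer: -49298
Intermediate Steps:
L(w) = -20 (L(w) = 4*(-5) = -20)
-274*172 + (36 - 50)*(175 + L(10)) = -274*172 + (36 - 50)*(175 - 20) = -47128 - 14*155 = -47128 - 2170 = -49298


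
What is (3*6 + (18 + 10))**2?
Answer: 2116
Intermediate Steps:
(3*6 + (18 + 10))**2 = (18 + 28)**2 = 46**2 = 2116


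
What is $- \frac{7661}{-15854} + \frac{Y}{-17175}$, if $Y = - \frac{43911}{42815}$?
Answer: $\frac{1878064773373}{3886067082250} \approx 0.48328$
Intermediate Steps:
$Y = - \frac{43911}{42815}$ ($Y = \left(-43911\right) \frac{1}{42815} = - \frac{43911}{42815} \approx -1.0256$)
$- \frac{7661}{-15854} + \frac{Y}{-17175} = - \frac{7661}{-15854} - \frac{43911}{42815 \left(-17175\right)} = \left(-7661\right) \left(- \frac{1}{15854}\right) - - \frac{14637}{245115875} = \frac{7661}{15854} + \frac{14637}{245115875} = \frac{1878064773373}{3886067082250}$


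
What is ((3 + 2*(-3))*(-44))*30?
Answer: 3960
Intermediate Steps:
((3 + 2*(-3))*(-44))*30 = ((3 - 6)*(-44))*30 = -3*(-44)*30 = 132*30 = 3960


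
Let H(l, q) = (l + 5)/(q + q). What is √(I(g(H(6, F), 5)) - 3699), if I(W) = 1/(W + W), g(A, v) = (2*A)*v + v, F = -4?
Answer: I*√4531345/35 ≈ 60.82*I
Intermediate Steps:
H(l, q) = (5 + l)/(2*q) (H(l, q) = (5 + l)/((2*q)) = (5 + l)*(1/(2*q)) = (5 + l)/(2*q))
g(A, v) = v + 2*A*v (g(A, v) = 2*A*v + v = v + 2*A*v)
I(W) = 1/(2*W)
√(I(g(H(6, F), 5)) - 3699) = √(1/(2*((5*(1 + 2*((½)*(5 + 6)/(-4)))))) - 3699) = √(1/(2*((5*(1 + 2*((½)*(-¼)*11))))) - 3699) = √(1/(2*((5*(1 + 2*(-11/8))))) - 3699) = √(1/(2*((5*(1 - 11/4)))) - 3699) = √(1/(2*((5*(-7/4)))) - 3699) = √(1/(2*(-35/4)) - 3699) = √((½)*(-4/35) - 3699) = √(-2/35 - 3699) = √(-129467/35) = I*√4531345/35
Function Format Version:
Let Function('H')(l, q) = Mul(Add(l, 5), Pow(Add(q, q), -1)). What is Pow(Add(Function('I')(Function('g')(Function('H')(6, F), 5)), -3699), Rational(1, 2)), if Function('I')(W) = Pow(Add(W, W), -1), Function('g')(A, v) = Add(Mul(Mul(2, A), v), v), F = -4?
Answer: Mul(Rational(1, 35), I, Pow(4531345, Rational(1, 2))) ≈ Mul(60.820, I)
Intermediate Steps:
Function('H')(l, q) = Mul(Rational(1, 2), Pow(q, -1), Add(5, l)) (Function('H')(l, q) = Mul(Add(5, l), Pow(Mul(2, q), -1)) = Mul(Add(5, l), Mul(Rational(1, 2), Pow(q, -1))) = Mul(Rational(1, 2), Pow(q, -1), Add(5, l)))
Function('g')(A, v) = Add(v, Mul(2, A, v)) (Function('g')(A, v) = Add(Mul(2, A, v), v) = Add(v, Mul(2, A, v)))
Function('I')(W) = Mul(Rational(1, 2), Pow(W, -1)) (Function('I')(W) = Pow(Mul(2, W), -1) = Mul(Rational(1, 2), Pow(W, -1)))
Pow(Add(Function('I')(Function('g')(Function('H')(6, F), 5)), -3699), Rational(1, 2)) = Pow(Add(Mul(Rational(1, 2), Pow(Mul(5, Add(1, Mul(2, Mul(Rational(1, 2), Pow(-4, -1), Add(5, 6))))), -1)), -3699), Rational(1, 2)) = Pow(Add(Mul(Rational(1, 2), Pow(Mul(5, Add(1, Mul(2, Mul(Rational(1, 2), Rational(-1, 4), 11)))), -1)), -3699), Rational(1, 2)) = Pow(Add(Mul(Rational(1, 2), Pow(Mul(5, Add(1, Mul(2, Rational(-11, 8)))), -1)), -3699), Rational(1, 2)) = Pow(Add(Mul(Rational(1, 2), Pow(Mul(5, Add(1, Rational(-11, 4))), -1)), -3699), Rational(1, 2)) = Pow(Add(Mul(Rational(1, 2), Pow(Mul(5, Rational(-7, 4)), -1)), -3699), Rational(1, 2)) = Pow(Add(Mul(Rational(1, 2), Pow(Rational(-35, 4), -1)), -3699), Rational(1, 2)) = Pow(Add(Mul(Rational(1, 2), Rational(-4, 35)), -3699), Rational(1, 2)) = Pow(Add(Rational(-2, 35), -3699), Rational(1, 2)) = Pow(Rational(-129467, 35), Rational(1, 2)) = Mul(Rational(1, 35), I, Pow(4531345, Rational(1, 2)))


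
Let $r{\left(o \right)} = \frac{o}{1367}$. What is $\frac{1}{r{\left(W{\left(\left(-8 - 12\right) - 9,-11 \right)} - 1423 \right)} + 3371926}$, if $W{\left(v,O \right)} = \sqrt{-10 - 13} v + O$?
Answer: $\frac{6301079064736}{21246765716528721807} + \frac{39643 i \sqrt{23}}{21246765716528721807} \approx 2.9657 \cdot 10^{-7} + 8.9482 \cdot 10^{-15} i$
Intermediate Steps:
$W{\left(v,O \right)} = O + i v \sqrt{23}$ ($W{\left(v,O \right)} = \sqrt{-23} v + O = i \sqrt{23} v + O = i v \sqrt{23} + O = O + i v \sqrt{23}$)
$r{\left(o \right)} = \frac{o}{1367}$ ($r{\left(o \right)} = o \frac{1}{1367} = \frac{o}{1367}$)
$\frac{1}{r{\left(W{\left(\left(-8 - 12\right) - 9,-11 \right)} - 1423 \right)} + 3371926} = \frac{1}{\frac{\left(-11 + i \left(\left(-8 - 12\right) - 9\right) \sqrt{23}\right) - 1423}{1367} + 3371926} = \frac{1}{\frac{\left(-11 + i \left(-20 - 9\right) \sqrt{23}\right) - 1423}{1367} + 3371926} = \frac{1}{\frac{\left(-11 + i \left(-29\right) \sqrt{23}\right) - 1423}{1367} + 3371926} = \frac{1}{\frac{\left(-11 - 29 i \sqrt{23}\right) - 1423}{1367} + 3371926} = \frac{1}{\frac{-1434 - 29 i \sqrt{23}}{1367} + 3371926} = \frac{1}{\left(- \frac{1434}{1367} - \frac{29 i \sqrt{23}}{1367}\right) + 3371926} = \frac{1}{\frac{4609421408}{1367} - \frac{29 i \sqrt{23}}{1367}}$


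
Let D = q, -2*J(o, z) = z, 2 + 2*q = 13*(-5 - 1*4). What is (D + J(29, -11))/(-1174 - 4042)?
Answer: 27/2608 ≈ 0.010353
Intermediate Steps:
q = -119/2 (q = -1 + (13*(-5 - 1*4))/2 = -1 + (13*(-5 - 4))/2 = -1 + (13*(-9))/2 = -1 + (½)*(-117) = -1 - 117/2 = -119/2 ≈ -59.500)
J(o, z) = -z/2
D = -119/2 ≈ -59.500
(D + J(29, -11))/(-1174 - 4042) = (-119/2 - ½*(-11))/(-1174 - 4042) = (-119/2 + 11/2)/(-5216) = -54*(-1/5216) = 27/2608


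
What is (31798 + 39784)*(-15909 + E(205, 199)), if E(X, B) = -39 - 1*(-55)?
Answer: -1137652726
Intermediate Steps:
E(X, B) = 16 (E(X, B) = -39 + 55 = 16)
(31798 + 39784)*(-15909 + E(205, 199)) = (31798 + 39784)*(-15909 + 16) = 71582*(-15893) = -1137652726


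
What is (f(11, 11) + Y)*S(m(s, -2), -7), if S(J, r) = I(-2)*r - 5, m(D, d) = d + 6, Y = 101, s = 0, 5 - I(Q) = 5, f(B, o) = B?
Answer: -560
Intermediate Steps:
I(Q) = 0 (I(Q) = 5 - 1*5 = 5 - 5 = 0)
m(D, d) = 6 + d
S(J, r) = -5 (S(J, r) = 0*r - 5 = 0 - 5 = -5)
(f(11, 11) + Y)*S(m(s, -2), -7) = (11 + 101)*(-5) = 112*(-5) = -560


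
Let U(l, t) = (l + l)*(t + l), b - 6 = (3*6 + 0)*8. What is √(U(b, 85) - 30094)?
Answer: √40406 ≈ 201.01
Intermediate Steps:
b = 150 (b = 6 + (3*6 + 0)*8 = 6 + (18 + 0)*8 = 6 + 18*8 = 6 + 144 = 150)
U(l, t) = 2*l*(l + t) (U(l, t) = (2*l)*(l + t) = 2*l*(l + t))
√(U(b, 85) - 30094) = √(2*150*(150 + 85) - 30094) = √(2*150*235 - 30094) = √(70500 - 30094) = √40406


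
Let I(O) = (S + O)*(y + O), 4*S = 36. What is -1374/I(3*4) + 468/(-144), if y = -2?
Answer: -1371/140 ≈ -9.7929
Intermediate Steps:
S = 9 (S = (1/4)*36 = 9)
I(O) = (-2 + O)*(9 + O) (I(O) = (9 + O)*(-2 + O) = (-2 + O)*(9 + O))
-1374/I(3*4) + 468/(-144) = -1374/(-18 + (3*4)**2 + 7*(3*4)) + 468/(-144) = -1374/(-18 + 12**2 + 7*12) + 468*(-1/144) = -1374/(-18 + 144 + 84) - 13/4 = -1374/210 - 13/4 = -1374*1/210 - 13/4 = -229/35 - 13/4 = -1371/140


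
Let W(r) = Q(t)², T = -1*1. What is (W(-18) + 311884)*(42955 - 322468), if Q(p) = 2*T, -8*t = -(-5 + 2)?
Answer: -87176750544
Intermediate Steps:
T = -1
t = -3/8 (t = -(-1)*(-5 + 2)/8 = -(-1)*(-3)/8 = -⅛*3 = -3/8 ≈ -0.37500)
Q(p) = -2 (Q(p) = 2*(-1) = -2)
W(r) = 4 (W(r) = (-2)² = 4)
(W(-18) + 311884)*(42955 - 322468) = (4 + 311884)*(42955 - 322468) = 311888*(-279513) = -87176750544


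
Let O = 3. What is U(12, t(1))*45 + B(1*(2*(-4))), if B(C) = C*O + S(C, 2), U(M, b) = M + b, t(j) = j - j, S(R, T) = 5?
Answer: 521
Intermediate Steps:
t(j) = 0
B(C) = 5 + 3*C (B(C) = C*3 + 5 = 3*C + 5 = 5 + 3*C)
U(12, t(1))*45 + B(1*(2*(-4))) = (12 + 0)*45 + (5 + 3*(1*(2*(-4)))) = 12*45 + (5 + 3*(1*(-8))) = 540 + (5 + 3*(-8)) = 540 + (5 - 24) = 540 - 19 = 521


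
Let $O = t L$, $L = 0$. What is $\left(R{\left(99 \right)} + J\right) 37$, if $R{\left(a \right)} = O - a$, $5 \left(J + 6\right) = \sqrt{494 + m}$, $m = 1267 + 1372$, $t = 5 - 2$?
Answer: $-3885 + \frac{37 \sqrt{3133}}{5} \approx -3470.8$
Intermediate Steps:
$t = 3$
$m = 2639$
$O = 0$ ($O = 3 \cdot 0 = 0$)
$J = -6 + \frac{\sqrt{3133}}{5}$ ($J = -6 + \frac{\sqrt{494 + 2639}}{5} = -6 + \frac{\sqrt{3133}}{5} \approx 5.1946$)
$R{\left(a \right)} = - a$ ($R{\left(a \right)} = 0 - a = - a$)
$\left(R{\left(99 \right)} + J\right) 37 = \left(\left(-1\right) 99 - \left(6 - \frac{\sqrt{3133}}{5}\right)\right) 37 = \left(-99 - \left(6 - \frac{\sqrt{3133}}{5}\right)\right) 37 = \left(-105 + \frac{\sqrt{3133}}{5}\right) 37 = -3885 + \frac{37 \sqrt{3133}}{5}$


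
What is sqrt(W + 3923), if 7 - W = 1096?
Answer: sqrt(2834) ≈ 53.235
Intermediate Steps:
W = -1089 (W = 7 - 1*1096 = 7 - 1096 = -1089)
sqrt(W + 3923) = sqrt(-1089 + 3923) = sqrt(2834)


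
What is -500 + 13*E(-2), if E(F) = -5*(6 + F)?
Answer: -760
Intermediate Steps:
E(F) = -30 - 5*F
-500 + 13*E(-2) = -500 + 13*(-30 - 5*(-2)) = -500 + 13*(-30 + 10) = -500 + 13*(-20) = -500 - 260 = -760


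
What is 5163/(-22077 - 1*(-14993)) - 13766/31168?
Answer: -32304841/27599264 ≈ -1.1705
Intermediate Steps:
5163/(-22077 - 1*(-14993)) - 13766/31168 = 5163/(-22077 + 14993) - 13766*1/31168 = 5163/(-7084) - 6883/15584 = 5163*(-1/7084) - 6883/15584 = -5163/7084 - 6883/15584 = -32304841/27599264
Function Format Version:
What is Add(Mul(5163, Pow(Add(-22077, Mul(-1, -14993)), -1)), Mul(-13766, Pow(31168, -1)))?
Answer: Rational(-32304841, 27599264) ≈ -1.1705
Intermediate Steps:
Add(Mul(5163, Pow(Add(-22077, Mul(-1, -14993)), -1)), Mul(-13766, Pow(31168, -1))) = Add(Mul(5163, Pow(Add(-22077, 14993), -1)), Mul(-13766, Rational(1, 31168))) = Add(Mul(5163, Pow(-7084, -1)), Rational(-6883, 15584)) = Add(Mul(5163, Rational(-1, 7084)), Rational(-6883, 15584)) = Add(Rational(-5163, 7084), Rational(-6883, 15584)) = Rational(-32304841, 27599264)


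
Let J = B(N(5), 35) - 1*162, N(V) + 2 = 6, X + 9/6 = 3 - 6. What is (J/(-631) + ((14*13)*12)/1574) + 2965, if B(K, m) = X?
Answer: 2946460385/993194 ≈ 2966.7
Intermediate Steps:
X = -9/2 (X = -3/2 + (3 - 6) = -3/2 - 3 = -9/2 ≈ -4.5000)
N(V) = 4 (N(V) = -2 + 6 = 4)
B(K, m) = -9/2
J = -333/2 (J = -9/2 - 1*162 = -9/2 - 162 = -333/2 ≈ -166.50)
(J/(-631) + ((14*13)*12)/1574) + 2965 = (-333/2/(-631) + ((14*13)*12)/1574) + 2965 = (-333/2*(-1/631) + (182*12)*(1/1574)) + 2965 = (333/1262 + 2184*(1/1574)) + 2965 = (333/1262 + 1092/787) + 2965 = 1640175/993194 + 2965 = 2946460385/993194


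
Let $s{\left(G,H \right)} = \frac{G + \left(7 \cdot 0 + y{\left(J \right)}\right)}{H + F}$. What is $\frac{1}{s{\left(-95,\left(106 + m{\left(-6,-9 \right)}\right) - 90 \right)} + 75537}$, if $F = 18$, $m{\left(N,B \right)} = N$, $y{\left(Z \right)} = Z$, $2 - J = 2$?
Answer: $\frac{28}{2114941} \approx 1.3239 \cdot 10^{-5}$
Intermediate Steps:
$J = 0$ ($J = 2 - 2 = 0$)
$s{\left(G,H \right)} = \frac{G}{18 + H}$ ($s{\left(G,H \right)} = \frac{G + \left(7 \cdot 0 + 0\right)}{H + 18} = \frac{G + \left(0 + 0\right)}{18 + H} = \frac{G + 0}{18 + H} = \frac{G}{18 + H}$)
$\frac{1}{s{\left(-95,\left(106 + m{\left(-6,-9 \right)}\right) - 90 \right)} + 75537} = \frac{1}{- \frac{95}{18 + \left(\left(106 - 6\right) - 90\right)} + 75537} = \frac{1}{- \frac{95}{18 + \left(100 - 90\right)} + 75537} = \frac{1}{- \frac{95}{18 + 10} + 75537} = \frac{1}{- \frac{95}{28} + 75537} = \frac{1}{\frac{2114941}{28}} = \frac{28}{2114941}$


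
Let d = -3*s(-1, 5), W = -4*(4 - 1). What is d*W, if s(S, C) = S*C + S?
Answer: -216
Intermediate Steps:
W = -12 (W = -4*3 = -12)
s(S, C) = S + C*S (s(S, C) = C*S + S = S + C*S)
d = 18 (d = -(-3)*(1 + 5) = -(-3)*6 = -3*(-6) = 18)
d*W = 18*(-12) = -216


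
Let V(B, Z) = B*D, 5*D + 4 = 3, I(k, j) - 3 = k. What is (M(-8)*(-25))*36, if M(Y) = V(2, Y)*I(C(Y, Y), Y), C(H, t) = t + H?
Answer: -4680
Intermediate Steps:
C(H, t) = H + t
I(k, j) = 3 + k
D = -⅕ (D = -⅘ + (⅕)*3 = -⅘ + ⅗ = -⅕ ≈ -0.20000)
V(B, Z) = -B/5 (V(B, Z) = B*(-⅕) = -B/5)
M(Y) = -6/5 - 4*Y/5 (M(Y) = (-⅕*2)*(3 + (Y + Y)) = -2*(3 + 2*Y)/5 = -6/5 - 4*Y/5)
(M(-8)*(-25))*36 = ((-6/5 - ⅘*(-8))*(-25))*36 = ((-6/5 + 32/5)*(-25))*36 = ((26/5)*(-25))*36 = -130*36 = -4680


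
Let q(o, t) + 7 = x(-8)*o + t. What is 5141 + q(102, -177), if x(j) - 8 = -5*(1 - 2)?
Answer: 6283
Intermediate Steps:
x(j) = 13 (x(j) = 8 - 5*(1 - 2) = 8 - 5*(-1) = 8 + 5 = 13)
q(o, t) = -7 + t + 13*o (q(o, t) = -7 + (13*o + t) = -7 + (t + 13*o) = -7 + t + 13*o)
5141 + q(102, -177) = 5141 + (-7 - 177 + 13*102) = 5141 + (-7 - 177 + 1326) = 5141 + 1142 = 6283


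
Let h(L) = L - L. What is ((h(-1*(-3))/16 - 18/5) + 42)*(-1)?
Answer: -192/5 ≈ -38.400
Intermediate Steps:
h(L) = 0
((h(-1*(-3))/16 - 18/5) + 42)*(-1) = ((0/16 - 18/5) + 42)*(-1) = ((0*(1/16) - 18*⅕) + 42)*(-1) = ((0 - 18/5) + 42)*(-1) = (-18/5 + 42)*(-1) = (192/5)*(-1) = -192/5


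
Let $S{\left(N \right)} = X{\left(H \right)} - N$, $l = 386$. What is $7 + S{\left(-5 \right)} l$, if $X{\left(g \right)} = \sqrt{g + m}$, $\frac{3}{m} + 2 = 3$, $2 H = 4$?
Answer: $1937 + 386 \sqrt{5} \approx 2800.1$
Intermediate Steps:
$H = 2$ ($H = \frac{1}{2} \cdot 4 = 2$)
$m = 3$ ($m = \frac{3}{-2 + 3} = \frac{3}{1} = 3 \cdot 1 = 3$)
$X{\left(g \right)} = \sqrt{3 + g}$ ($X{\left(g \right)} = \sqrt{g + 3} = \sqrt{3 + g}$)
$S{\left(N \right)} = \sqrt{5} - N$ ($S{\left(N \right)} = \sqrt{3 + 2} - N = \sqrt{5} - N$)
$7 + S{\left(-5 \right)} l = 7 + \left(\sqrt{5} - -5\right) 386 = 7 + \left(\sqrt{5} + 5\right) 386 = 7 + \left(5 + \sqrt{5}\right) 386 = 7 + \left(1930 + 386 \sqrt{5}\right) = 1937 + 386 \sqrt{5}$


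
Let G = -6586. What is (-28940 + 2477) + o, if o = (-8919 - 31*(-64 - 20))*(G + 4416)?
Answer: 13677087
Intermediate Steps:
o = 13703550 (o = (-8919 - 31*(-64 - 20))*(-6586 + 4416) = (-8919 - 31*(-84))*(-2170) = (-8919 + 2604)*(-2170) = -6315*(-2170) = 13703550)
(-28940 + 2477) + o = (-28940 + 2477) + 13703550 = -26463 + 13703550 = 13677087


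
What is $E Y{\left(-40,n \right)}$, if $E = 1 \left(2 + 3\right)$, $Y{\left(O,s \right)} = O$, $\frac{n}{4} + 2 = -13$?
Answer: $-200$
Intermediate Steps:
$n = -60$ ($n = -8 + 4 \left(-13\right) = -8 - 52 = -60$)
$E = 5$ ($E = 1 \cdot 5 = 5$)
$E Y{\left(-40,n \right)} = 5 \left(-40\right) = -200$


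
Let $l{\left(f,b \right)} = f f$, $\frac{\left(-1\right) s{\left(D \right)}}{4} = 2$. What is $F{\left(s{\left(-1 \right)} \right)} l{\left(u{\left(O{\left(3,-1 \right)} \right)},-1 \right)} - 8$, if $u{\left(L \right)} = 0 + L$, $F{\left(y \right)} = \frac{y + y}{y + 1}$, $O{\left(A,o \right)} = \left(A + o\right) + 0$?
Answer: $\frac{8}{7} \approx 1.1429$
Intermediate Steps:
$s{\left(D \right)} = -8$ ($s{\left(D \right)} = \left(-4\right) 2 = -8$)
$O{\left(A,o \right)} = A + o$
$F{\left(y \right)} = \frac{2 y}{1 + y}$
$u{\left(L \right)} = L$
$l{\left(f,b \right)} = f^{2}$
$F{\left(s{\left(-1 \right)} \right)} l{\left(u{\left(O{\left(3,-1 \right)} \right)},-1 \right)} - 8 = 2 \left(-8\right) \frac{1}{1 - 8} \left(3 - 1\right)^{2} - 8 = 2 \left(-8\right) \frac{1}{-7} \cdot 2^{2} - 8 = 2 \left(-8\right) \left(- \frac{1}{7}\right) 4 - 8 = \frac{16}{7} \cdot 4 - 8 = \frac{64}{7} - 8 = \frac{8}{7}$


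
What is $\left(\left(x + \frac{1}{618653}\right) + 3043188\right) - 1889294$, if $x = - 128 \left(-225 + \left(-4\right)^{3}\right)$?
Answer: $\frac{736745196559}{618653} \approx 1.1909 \cdot 10^{6}$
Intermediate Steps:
$x = 36992$ ($x = - 128 \left(-225 - 64\right) = \left(-128\right) \left(-289\right) = 36992$)
$\left(\left(x + \frac{1}{618653}\right) + 3043188\right) - 1889294 = \left(\left(36992 + \frac{1}{618653}\right) + 3043188\right) - 1889294 = \left(\frac{22885211777}{618653} + 3043188\right) - 1889294 = \frac{1905562597541}{618653} - 1889294 = \frac{736745196559}{618653}$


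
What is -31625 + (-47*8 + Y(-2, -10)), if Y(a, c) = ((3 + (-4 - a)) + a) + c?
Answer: -32012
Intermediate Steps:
Y(a, c) = -1 + c (Y(a, c) = ((-1 - a) + a) + c = -1 + c)
-31625 + (-47*8 + Y(-2, -10)) = -31625 + (-47*8 + (-1 - 10)) = -31625 + (-376 - 11) = -31625 - 387 = -32012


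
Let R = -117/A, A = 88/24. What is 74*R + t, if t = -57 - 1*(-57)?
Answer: -25974/11 ≈ -2361.3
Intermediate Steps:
A = 11/3 (A = 88*(1/24) = 11/3 ≈ 3.6667)
t = 0 (t = -57 + 57 = 0)
R = -351/11 (R = -117/11/3 = -117*3/11 = -351/11 ≈ -31.909)
74*R + t = 74*(-351/11) + 0 = -25974/11 + 0 = -25974/11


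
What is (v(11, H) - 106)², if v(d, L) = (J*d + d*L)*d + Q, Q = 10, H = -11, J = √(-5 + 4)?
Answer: 2021688 - 345334*I ≈ 2.0217e+6 - 3.4533e+5*I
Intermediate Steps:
J = I (J = √(-1) = I ≈ 1.0*I)
v(d, L) = 10 + d*(I*d + L*d) (v(d, L) = (I*d + d*L)*d + 10 = (I*d + L*d)*d + 10 = d*(I*d + L*d) + 10 = 10 + d*(I*d + L*d))
(v(11, H) - 106)² = ((10 + I*11² - 11*11²) - 106)² = ((10 + I*121 - 11*121) - 106)² = ((10 + 121*I - 1331) - 106)² = ((-1321 + 121*I) - 106)² = (-1427 + 121*I)²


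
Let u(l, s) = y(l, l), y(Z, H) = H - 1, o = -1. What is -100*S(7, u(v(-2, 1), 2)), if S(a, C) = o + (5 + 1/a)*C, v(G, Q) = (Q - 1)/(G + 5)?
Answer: 4300/7 ≈ 614.29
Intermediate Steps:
y(Z, H) = -1 + H
v(G, Q) = (-1 + Q)/(5 + G)
u(l, s) = -1 + l
S(a, C) = -1 + C*(5 + 1/a) (S(a, C) = -1 + (5 + 1/a)*C = -1 + C*(5 + 1/a))
-100*S(7, u(v(-2, 1), 2)) = -100*(-1 + 5*(-1 + (-1 + 1)/(5 - 2)) + (-1 + (-1 + 1)/(5 - 2))/7) = -100*(-1 + 5*(-1 + 0/3) + (-1 + 0/3)*(⅐)) = -100*(-1 + 5*(-1 + (⅓)*0) + (-1 + (⅓)*0)*(⅐)) = -100*(-1 + 5*(-1 + 0) + (-1 + 0)*(⅐)) = -100*(-1 + 5*(-1) - 1*⅐) = -100*(-1 - 5 - ⅐) = -100*(-43/7) = 4300/7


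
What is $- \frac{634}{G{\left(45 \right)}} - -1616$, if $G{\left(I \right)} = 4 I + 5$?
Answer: $\frac{298326}{185} \approx 1612.6$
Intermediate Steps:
$G{\left(I \right)} = 5 + 4 I$
$- \frac{634}{G{\left(45 \right)}} - -1616 = - \frac{634}{5 + 4 \cdot 45} - -1616 = - \frac{634}{5 + 180} + 1616 = - \frac{634}{185} + 1616 = \frac{298326}{185}$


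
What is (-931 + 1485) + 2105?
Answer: 2659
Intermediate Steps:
(-931 + 1485) + 2105 = 554 + 2105 = 2659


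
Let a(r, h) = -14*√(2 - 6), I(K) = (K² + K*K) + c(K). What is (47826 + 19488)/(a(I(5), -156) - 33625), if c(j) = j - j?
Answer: -2263433250/1130641409 + 1884792*I/1130641409 ≈ -2.0019 + 0.001667*I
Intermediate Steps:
c(j) = 0
I(K) = 2*K² (I(K) = (K² + K*K) + 0 = (K² + K²) + 0 = 2*K² + 0 = 2*K²)
a(r, h) = -28*I
(47826 + 19488)/(a(I(5), -156) - 33625) = (47826 + 19488)/(-28*I - 33625) = 67314/(-33625 - 28*I) = 67314*((-33625 + 28*I)/1130641409) = 67314*(-33625 + 28*I)/1130641409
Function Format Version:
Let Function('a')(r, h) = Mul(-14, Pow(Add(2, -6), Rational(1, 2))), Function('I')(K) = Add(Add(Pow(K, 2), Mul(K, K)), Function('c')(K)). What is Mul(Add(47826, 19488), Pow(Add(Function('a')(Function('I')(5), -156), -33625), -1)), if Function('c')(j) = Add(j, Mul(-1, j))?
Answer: Add(Rational(-2263433250, 1130641409), Mul(Rational(1884792, 1130641409), I)) ≈ Add(-2.0019, Mul(0.0016670, I))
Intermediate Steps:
Function('c')(j) = 0
Function('I')(K) = Mul(2, Pow(K, 2)) (Function('I')(K) = Add(Add(Pow(K, 2), Mul(K, K)), 0) = Add(Add(Pow(K, 2), Pow(K, 2)), 0) = Add(Mul(2, Pow(K, 2)), 0) = Mul(2, Pow(K, 2)))
Function('a')(r, h) = Mul(-28, I) (Function('a')(r, h) = Mul(-14, Pow(-4, Rational(1, 2))) = Mul(-14, Mul(2, I)) = Mul(-28, I))
Mul(Add(47826, 19488), Pow(Add(Function('a')(Function('I')(5), -156), -33625), -1)) = Mul(Add(47826, 19488), Pow(Add(Mul(-28, I), -33625), -1)) = Mul(67314, Pow(Add(-33625, Mul(-28, I)), -1)) = Mul(67314, Mul(Rational(1, 1130641409), Add(-33625, Mul(28, I)))) = Mul(Rational(67314, 1130641409), Add(-33625, Mul(28, I)))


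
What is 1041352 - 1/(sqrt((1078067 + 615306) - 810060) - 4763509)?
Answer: 23629336049295889845/22691017109768 + sqrt(883313)/22691017109768 ≈ 1.0414e+6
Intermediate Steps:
1041352 - 1/(sqrt((1078067 + 615306) - 810060) - 4763509) = 1041352 - 1/(sqrt(1693373 - 810060) - 4763509) = 1041352 - 1/(sqrt(883313) - 4763509) = 1041352 - 1/(-4763509 + sqrt(883313))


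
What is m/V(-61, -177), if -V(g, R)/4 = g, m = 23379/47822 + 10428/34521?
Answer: 435251425/134270211976 ≈ 0.0032416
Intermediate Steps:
m = 435251425/550287754 (m = 23379*(1/47822) + 10428*(1/34521) = 23379/47822 + 3476/11507 = 435251425/550287754 ≈ 0.79095)
V(g, R) = -4*g
m/V(-61, -177) = 435251425/(550287754*((-4*(-61)))) = (435251425/550287754)/244 = (435251425/550287754)*(1/244) = 435251425/134270211976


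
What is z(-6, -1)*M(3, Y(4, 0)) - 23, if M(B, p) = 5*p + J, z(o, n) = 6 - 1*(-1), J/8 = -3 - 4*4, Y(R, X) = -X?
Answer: -1087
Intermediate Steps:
J = -152 (J = 8*(-3 - 4*4) = 8*(-3 - 16) = 8*(-19) = -152)
z(o, n) = 7 (z(o, n) = 6 + 1 = 7)
M(B, p) = -152 + 5*p (M(B, p) = 5*p - 152 = -152 + 5*p)
z(-6, -1)*M(3, Y(4, 0)) - 23 = 7*(-152 + 5*(-1*0)) - 23 = 7*(-152 + 5*0) - 23 = 7*(-152 + 0) - 23 = 7*(-152) - 23 = -1064 - 23 = -1087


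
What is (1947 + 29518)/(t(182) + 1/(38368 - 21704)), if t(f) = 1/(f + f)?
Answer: 47714281160/4257 ≈ 1.1208e+7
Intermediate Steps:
t(f) = 1/(2*f)
(1947 + 29518)/(t(182) + 1/(38368 - 21704)) = (1947 + 29518)/((1/2)/182 + 1/(38368 - 21704)) = 31465/((1/2)*(1/182) + 1/16664) = 31465/(1/364 + 1/16664) = 31465/(4257/1516424) = 31465*(1516424/4257) = 47714281160/4257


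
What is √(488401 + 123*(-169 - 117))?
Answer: √453223 ≈ 673.22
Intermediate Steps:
√(488401 + 123*(-169 - 117)) = √(488401 + 123*(-286)) = √(488401 - 35178) = √453223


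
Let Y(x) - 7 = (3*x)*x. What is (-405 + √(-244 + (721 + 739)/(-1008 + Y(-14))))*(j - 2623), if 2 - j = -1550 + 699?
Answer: 716850 - 60*I*√10555454/7 ≈ 7.1685e+5 - 27848.0*I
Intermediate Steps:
Y(x) = 7 + 3*x² (Y(x) = 7 + (3*x)*x = 7 + 3*x²)
j = 853 (j = 2 - (-1550 + 699) = 2 - 1*(-851) = 2 + 851 = 853)
(-405 + √(-244 + (721 + 739)/(-1008 + Y(-14))))*(j - 2623) = (-405 + √(-244 + (721 + 739)/(-1008 + (7 + 3*(-14)²))))*(853 - 2623) = (-405 + √(-244 + 1460/(-1008 + (7 + 3*196))))*(-1770) = (-405 + √(-244 + 1460/(-1008 + (7 + 588))))*(-1770) = (-405 + √(-244 + 1460/(-1008 + 595)))*(-1770) = (-405 + √(-244 + 1460/(-413)))*(-1770) = (-405 + √(-244 + 1460*(-1/413)))*(-1770) = (-405 + √(-244 - 1460/413))*(-1770) = (-405 + √(-102232/413))*(-1770) = (-405 + 2*I*√10555454/413)*(-1770) = 716850 - 60*I*√10555454/7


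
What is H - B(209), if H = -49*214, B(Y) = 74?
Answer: -10560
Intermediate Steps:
H = -10486
H - B(209) = -10486 - 1*74 = -10486 - 74 = -10560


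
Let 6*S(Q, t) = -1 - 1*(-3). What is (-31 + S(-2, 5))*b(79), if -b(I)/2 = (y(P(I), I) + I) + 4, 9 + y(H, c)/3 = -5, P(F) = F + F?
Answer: 7544/3 ≈ 2514.7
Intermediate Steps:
P(F) = 2*F
y(H, c) = -42 (y(H, c) = -27 + 3*(-5) = -27 - 15 = -42)
S(Q, t) = ⅓ (S(Q, t) = (-1 - 1*(-3))/6 = (-1 + 3)/6 = (⅙)*2 = ⅓)
b(I) = 76 - 2*I (b(I) = -2*((-42 + I) + 4) = -2*(-38 + I) = 76 - 2*I)
(-31 + S(-2, 5))*b(79) = (-31 + ⅓)*(76 - 2*79) = -92*(76 - 158)/3 = -92/3*(-82) = 7544/3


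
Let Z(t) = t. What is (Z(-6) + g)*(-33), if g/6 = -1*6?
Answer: 1386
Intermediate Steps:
g = -36 (g = 6*(-1*6) = 6*(-6) = -36)
(Z(-6) + g)*(-33) = (-6 - 36)*(-33) = -42*(-33) = 1386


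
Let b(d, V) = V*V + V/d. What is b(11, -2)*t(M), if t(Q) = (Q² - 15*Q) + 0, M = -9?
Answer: 9072/11 ≈ 824.73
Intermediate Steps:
b(d, V) = V² + V/d
t(Q) = Q² - 15*Q
b(11, -2)*t(M) = ((-2)² - 2/11)*(-9*(-15 - 9)) = (4 - 2*1/11)*(-9*(-24)) = (4 - 2/11)*216 = (42/11)*216 = 9072/11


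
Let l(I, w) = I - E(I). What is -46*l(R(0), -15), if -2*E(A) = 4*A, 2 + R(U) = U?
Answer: 276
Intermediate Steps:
R(U) = -2 + U
E(A) = -2*A
l(I, w) = 3*I (l(I, w) = I - (-2)*I = I + 2*I = 3*I)
-46*l(R(0), -15) = -138*(-2 + 0) = -138*(-2) = -46*(-6) = 276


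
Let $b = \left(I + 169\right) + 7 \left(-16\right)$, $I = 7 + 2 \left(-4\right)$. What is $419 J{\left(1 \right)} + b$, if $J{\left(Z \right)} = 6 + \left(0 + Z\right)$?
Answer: $2989$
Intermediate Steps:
$I = -1$ ($I = 7 - 8 = -1$)
$J{\left(Z \right)} = 6 + Z$
$b = 56$ ($b = \left(-1 + 169\right) + 7 \left(-16\right) = 168 - 112 = 56$)
$419 J{\left(1 \right)} + b = 419 \left(6 + 1\right) + 56 = 419 \cdot 7 + 56 = 2933 + 56 = 2989$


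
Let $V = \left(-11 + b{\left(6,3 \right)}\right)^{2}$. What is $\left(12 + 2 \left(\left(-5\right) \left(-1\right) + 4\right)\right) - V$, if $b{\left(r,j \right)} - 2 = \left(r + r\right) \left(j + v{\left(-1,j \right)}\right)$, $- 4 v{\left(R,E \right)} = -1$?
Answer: $-870$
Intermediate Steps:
$v{\left(R,E \right)} = \frac{1}{4}$ ($v{\left(R,E \right)} = \left(- \frac{1}{4}\right) \left(-1\right) = \frac{1}{4}$)
$b{\left(r,j \right)} = 2 + 2 r \left(\frac{1}{4} + j\right)$ ($b{\left(r,j \right)} = 2 + \left(r + r\right) \left(j + \frac{1}{4}\right) = 2 + 2 r \left(\frac{1}{4} + j\right)$)
$V = 900$ ($V = \left(-11 + \left(2 + \frac{1}{2} \cdot 6 + 2 \cdot 3 \cdot 6\right)\right)^{2} = \left(-11 + \left(2 + 3 + 36\right)\right)^{2} = \left(-11 + 41\right)^{2} = 30^{2} = 900$)
$\left(12 + 2 \left(\left(-5\right) \left(-1\right) + 4\right)\right) - V = \left(12 + 2 \left(\left(-5\right) \left(-1\right) + 4\right)\right) - 900 = \left(12 + 2 \left(5 + 4\right)\right) - 900 = \left(12 + 2 \cdot 9\right) - 900 = \left(12 + 18\right) - 900 = 30 - 900 = -870$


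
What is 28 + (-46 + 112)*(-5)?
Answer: -302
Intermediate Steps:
28 + (-46 + 112)*(-5) = 28 + 66*(-5) = 28 - 330 = -302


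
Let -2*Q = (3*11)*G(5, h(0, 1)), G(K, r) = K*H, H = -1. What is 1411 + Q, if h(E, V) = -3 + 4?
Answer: 2987/2 ≈ 1493.5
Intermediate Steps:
h(E, V) = 1
G(K, r) = -K (G(K, r) = K*(-1) = -K)
Q = 165/2 (Q = -3*11*(-1*5)/2 = -33*(-5)/2 = -1/2*(-165) = 165/2 ≈ 82.500)
1411 + Q = 1411 + 165/2 = 2987/2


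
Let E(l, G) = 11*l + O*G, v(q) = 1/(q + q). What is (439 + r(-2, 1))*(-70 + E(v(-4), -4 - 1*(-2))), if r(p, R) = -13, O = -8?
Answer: -94359/4 ≈ -23590.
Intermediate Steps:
v(q) = 1/(2*q)
E(l, G) = -8*G + 11*l (E(l, G) = 11*l - 8*G = -8*G + 11*l)
(439 + r(-2, 1))*(-70 + E(v(-4), -4 - 1*(-2))) = (439 - 13)*(-70 + (-8*(-4 - 1*(-2)) + 11*((1/2)/(-4)))) = 426*(-70 + (-8*(-4 + 2) + 11*((1/2)*(-1/4)))) = 426*(-70 + (-8*(-2) + 11*(-1/8))) = 426*(-70 + (16 - 11/8)) = 426*(-70 + 117/8) = 426*(-443/8) = -94359/4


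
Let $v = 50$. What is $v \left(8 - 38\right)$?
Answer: $-1500$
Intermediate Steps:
$v \left(8 - 38\right) = 50 \left(8 - 38\right) = 50 \left(-30\right) = -1500$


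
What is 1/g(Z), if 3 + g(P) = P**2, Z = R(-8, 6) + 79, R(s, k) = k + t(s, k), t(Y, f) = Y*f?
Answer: 1/1366 ≈ 0.00073206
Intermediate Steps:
R(s, k) = k + k*s (R(s, k) = k + s*k = k + k*s)
Z = 37 (Z = 6*(1 - 8) + 79 = 6*(-7) + 79 = -42 + 79 = 37)
g(P) = -3 + P**2
1/g(Z) = 1/(-3 + 37**2) = 1/(-3 + 1369) = 1/1366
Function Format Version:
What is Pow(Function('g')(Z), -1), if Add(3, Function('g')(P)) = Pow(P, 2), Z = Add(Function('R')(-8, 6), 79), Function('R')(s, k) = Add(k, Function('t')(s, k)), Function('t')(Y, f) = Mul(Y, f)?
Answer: Rational(1, 1366) ≈ 0.00073206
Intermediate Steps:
Function('R')(s, k) = Add(k, Mul(k, s)) (Function('R')(s, k) = Add(k, Mul(s, k)) = Add(k, Mul(k, s)))
Z = 37 (Z = Add(Mul(6, Add(1, -8)), 79) = Add(Mul(6, -7), 79) = Add(-42, 79) = 37)
Function('g')(P) = Add(-3, Pow(P, 2))
Pow(Function('g')(Z), -1) = Pow(Add(-3, Pow(37, 2)), -1) = Pow(Add(-3, 1369), -1) = Pow(1366, -1) = Rational(1, 1366)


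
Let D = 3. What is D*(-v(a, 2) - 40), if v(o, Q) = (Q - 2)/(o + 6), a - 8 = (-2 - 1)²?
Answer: -120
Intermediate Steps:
a = 17 (a = 8 + (-2 - 1)² = 8 + (-3)² = 8 + 9 = 17)
v(o, Q) = (-2 + Q)/(6 + o)
D*(-v(a, 2) - 40) = 3*(-(-2 + 2)/(6 + 17) - 40) = 3*(-0/23 - 40) = 3*(-1*0 - 40) = 3*(0 - 40) = 3*(-40) = -120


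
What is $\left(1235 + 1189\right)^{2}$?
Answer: $5875776$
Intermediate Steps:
$\left(1235 + 1189\right)^{2} = 2424^{2} = 5875776$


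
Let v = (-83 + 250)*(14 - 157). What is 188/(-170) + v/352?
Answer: -187543/2720 ≈ -68.950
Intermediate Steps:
v = -23881 (v = 167*(-143) = -23881)
188/(-170) + v/352 = 188/(-170) - 23881/352 = 188*(-1/170) - 23881*1/352 = -94/85 - 2171/32 = -187543/2720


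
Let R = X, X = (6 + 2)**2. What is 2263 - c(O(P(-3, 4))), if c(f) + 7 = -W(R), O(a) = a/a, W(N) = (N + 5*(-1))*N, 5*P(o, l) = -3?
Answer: 6046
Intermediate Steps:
X = 64 (X = 8**2 = 64)
P(o, l) = -3/5 (P(o, l) = (1/5)*(-3) = -3/5)
R = 64
W(N) = N*(-5 + N) (W(N) = (N - 5)*N = (-5 + N)*N = N*(-5 + N))
O(a) = 1
c(f) = -3783 (c(f) = -7 - 64*(-5 + 64) = -7 - 64*59 = -7 - 1*3776 = -7 - 3776 = -3783)
2263 - c(O(P(-3, 4))) = 2263 - 1*(-3783) = 2263 + 3783 = 6046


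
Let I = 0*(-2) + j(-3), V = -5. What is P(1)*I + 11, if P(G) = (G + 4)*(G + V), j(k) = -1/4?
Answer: 16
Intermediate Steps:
j(k) = -1/4 (j(k) = -1*1/4 = -1/4)
I = -1/4 (I = 0*(-2) - 1/4 = 0 - 1/4 = -1/4 ≈ -0.25000)
P(G) = (-5 + G)*(4 + G) (P(G) = (G + 4)*(G - 5) = (4 + G)*(-5 + G) = (-5 + G)*(4 + G))
P(1)*I + 11 = (-20 + 1**2 - 1*1)*(-1/4) + 11 = (-20 + 1 - 1)*(-1/4) + 11 = -20*(-1/4) + 11 = 5 + 11 = 16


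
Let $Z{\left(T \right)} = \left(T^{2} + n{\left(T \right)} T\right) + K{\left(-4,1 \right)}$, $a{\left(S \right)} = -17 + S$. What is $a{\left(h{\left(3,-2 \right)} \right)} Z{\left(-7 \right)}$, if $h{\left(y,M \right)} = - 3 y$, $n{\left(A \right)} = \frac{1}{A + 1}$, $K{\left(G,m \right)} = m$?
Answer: $- \frac{3991}{3} \approx -1330.3$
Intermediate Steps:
$n{\left(A \right)} = \frac{1}{1 + A}$
$Z{\left(T \right)} = 1 + T^{2} + \frac{T}{1 + T}$ ($Z{\left(T \right)} = \left(T^{2} + \frac{T}{1 + T}\right) + 1 = 1 + T^{2} + \frac{T}{1 + T}$)
$a{\left(h{\left(3,-2 \right)} \right)} Z{\left(-7 \right)} = \left(-17 - 9\right) \frac{-7 + \left(1 - 7\right) \left(1 + \left(-7\right)^{2}\right)}{1 - 7} = \left(-17 - 9\right) \frac{-7 - 6 \left(1 + 49\right)}{-6} = - 26 \left(- \frac{-7 - 300}{6}\right) = - 26 \left(\left(- \frac{1}{6}\right) \left(-307\right)\right) = \left(-26\right) \frac{307}{6} = - \frac{3991}{3}$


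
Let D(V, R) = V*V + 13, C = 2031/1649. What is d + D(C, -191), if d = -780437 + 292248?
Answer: -1327444542415/2719201 ≈ -4.8817e+5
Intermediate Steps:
C = 2031/1649 (C = 2031*(1/1649) = 2031/1649 ≈ 1.2317)
D(V, R) = 13 + V² (D(V, R) = V² + 13 = 13 + V²)
d = -488189
d + D(C, -191) = -488189 + (13 + (2031/1649)²) = -488189 + (13 + 4124961/2719201) = -488189 + 39474574/2719201 = -1327444542415/2719201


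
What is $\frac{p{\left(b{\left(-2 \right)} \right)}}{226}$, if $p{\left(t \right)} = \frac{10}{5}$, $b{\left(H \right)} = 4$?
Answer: $\frac{1}{113} \approx 0.0088496$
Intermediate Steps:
$p{\left(t \right)} = 2$ ($p{\left(t \right)} = 10 \cdot \frac{1}{5} = 2$)
$\frac{p{\left(b{\left(-2 \right)} \right)}}{226} = \frac{2}{226} = 2 \cdot \frac{1}{226} = \frac{1}{113}$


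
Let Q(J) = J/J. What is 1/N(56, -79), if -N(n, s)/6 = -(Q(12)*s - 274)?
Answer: -1/2118 ≈ -0.00047214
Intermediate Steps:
Q(J) = 1
N(n, s) = -1644 + 6*s (N(n, s) = -(-6)*(1*s - 274) = -(-6)*(s - 274) = -(-6)*(-274 + s) = -6*(274 - s) = -1644 + 6*s)
1/N(56, -79) = 1/(-1644 + 6*(-79)) = 1/(-1644 - 474) = 1/(-2118) = -1/2118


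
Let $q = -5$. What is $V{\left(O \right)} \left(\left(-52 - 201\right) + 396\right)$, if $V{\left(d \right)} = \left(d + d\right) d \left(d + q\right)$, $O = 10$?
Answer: $143000$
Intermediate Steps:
$V{\left(d \right)} = 2 d^{2} \left(-5 + d\right)$ ($V{\left(d \right)} = \left(d + d\right) d \left(d - 5\right) = 2 d d \left(-5 + d\right) = 2 d^{2} \left(-5 + d\right)$)
$V{\left(O \right)} \left(\left(-52 - 201\right) + 396\right) = 2 \cdot 10^{2} \left(-5 + 10\right) \left(\left(-52 - 201\right) + 396\right) = 2 \cdot 100 \cdot 5 \left(\left(-52 - 201\right) + 396\right) = 1000 \left(-253 + 396\right) = 1000 \cdot 143 = 143000$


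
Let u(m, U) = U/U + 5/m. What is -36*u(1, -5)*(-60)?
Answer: 12960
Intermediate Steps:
u(m, U) = 1 + 5/m
-36*u(1, -5)*(-60) = -36*(5 + 1)/1*(-60) = -36*6*(-60) = -216*(-60) = 12960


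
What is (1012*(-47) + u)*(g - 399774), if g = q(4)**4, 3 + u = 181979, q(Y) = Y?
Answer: -53700013416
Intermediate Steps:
u = 181976 (u = -3 + 181979 = 181976)
g = 256 (g = 4**4 = 256)
(1012*(-47) + u)*(g - 399774) = (1012*(-47) + 181976)*(256 - 399774) = (-47564 + 181976)*(-399518) = 134412*(-399518) = -53700013416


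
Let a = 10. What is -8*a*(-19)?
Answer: 1520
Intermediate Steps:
-8*a*(-19) = -8*10*(-19) = -80*(-19) = 1520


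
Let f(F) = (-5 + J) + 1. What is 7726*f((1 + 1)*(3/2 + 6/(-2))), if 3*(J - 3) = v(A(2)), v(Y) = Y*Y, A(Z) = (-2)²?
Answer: 100438/3 ≈ 33479.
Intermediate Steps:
A(Z) = 4
v(Y) = Y²
J = 25/3 (J = 3 + (⅓)*4² = 3 + (⅓)*16 = 3 + 16/3 = 25/3 ≈ 8.3333)
f(F) = 13/3 (f(F) = (-5 + 25/3) + 1 = 10/3 + 1 = 13/3)
7726*f((1 + 1)*(3/2 + 6/(-2))) = 7726*(13/3) = 100438/3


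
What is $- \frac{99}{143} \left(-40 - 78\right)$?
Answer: $\frac{1062}{13} \approx 81.692$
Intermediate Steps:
$- \frac{99}{143} \left(-40 - 78\right) = \left(-99\right) \frac{1}{143} \left(-118\right) = \left(- \frac{9}{13}\right) \left(-118\right) = \frac{1062}{13}$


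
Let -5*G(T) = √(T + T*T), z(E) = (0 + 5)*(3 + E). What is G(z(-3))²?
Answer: 0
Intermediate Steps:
z(E) = 15 + 5*E (z(E) = 5*(3 + E) = 15 + 5*E)
G(T) = -√(T + T²)/5 (G(T) = -√(T + T*T)/5 = -√(T + T²)/5)
G(z(-3))² = (-√(1 + (15 + 5*(-3)))*√(15 + 5*(-3))/5)² = (-√(1 + (15 - 15))*√(15 - 15)/5)² = (-√(0*(1 + 0))/5)² = (-√(0*1)/5)² = (-√0/5)² = (-⅕*0)² = 0² = 0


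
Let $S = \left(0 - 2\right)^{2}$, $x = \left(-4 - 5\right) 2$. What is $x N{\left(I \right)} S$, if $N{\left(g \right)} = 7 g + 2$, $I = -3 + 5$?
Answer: $-1152$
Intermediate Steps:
$I = 2$
$x = -18$ ($x = \left(-9\right) 2 = -18$)
$N{\left(g \right)} = 2 + 7 g$
$S = 4$ ($S = \left(-2\right)^{2} = 4$)
$x N{\left(I \right)} S = - 18 \left(2 + 7 \cdot 2\right) 4 = - 18 \left(2 + 14\right) 4 = \left(-18\right) 16 \cdot 4 = \left(-288\right) 4 = -1152$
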